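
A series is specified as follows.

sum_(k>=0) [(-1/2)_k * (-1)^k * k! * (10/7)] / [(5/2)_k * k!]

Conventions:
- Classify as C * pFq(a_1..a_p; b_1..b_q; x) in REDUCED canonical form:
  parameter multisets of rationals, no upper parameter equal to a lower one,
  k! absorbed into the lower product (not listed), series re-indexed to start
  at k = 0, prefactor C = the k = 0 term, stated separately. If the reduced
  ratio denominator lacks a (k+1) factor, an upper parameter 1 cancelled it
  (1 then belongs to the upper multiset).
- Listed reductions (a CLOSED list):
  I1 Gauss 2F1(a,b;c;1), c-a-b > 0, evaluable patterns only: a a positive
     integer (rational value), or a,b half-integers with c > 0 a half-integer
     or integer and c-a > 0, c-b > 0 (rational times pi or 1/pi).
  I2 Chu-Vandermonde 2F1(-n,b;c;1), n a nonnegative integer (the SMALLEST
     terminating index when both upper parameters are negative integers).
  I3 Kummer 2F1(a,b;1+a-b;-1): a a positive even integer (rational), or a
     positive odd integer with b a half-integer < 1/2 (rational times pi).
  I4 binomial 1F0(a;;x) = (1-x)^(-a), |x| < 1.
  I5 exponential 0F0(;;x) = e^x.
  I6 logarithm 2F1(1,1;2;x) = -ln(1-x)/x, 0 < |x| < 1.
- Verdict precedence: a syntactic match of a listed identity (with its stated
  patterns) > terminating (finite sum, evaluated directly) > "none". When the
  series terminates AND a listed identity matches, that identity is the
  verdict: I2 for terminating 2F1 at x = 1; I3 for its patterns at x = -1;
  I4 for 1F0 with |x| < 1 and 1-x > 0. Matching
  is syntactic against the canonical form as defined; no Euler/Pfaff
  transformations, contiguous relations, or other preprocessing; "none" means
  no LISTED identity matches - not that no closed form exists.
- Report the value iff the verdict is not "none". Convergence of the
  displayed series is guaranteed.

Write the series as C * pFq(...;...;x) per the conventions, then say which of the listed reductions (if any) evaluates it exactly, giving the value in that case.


Key step: x = (-1) and the factorial ratio (C = 10/7, x = -1) (k+a-1)!/(a-1)! is a rising factorial (a)_k.
Step ratio: r(k) = (-1) * (k-1/2) (k+1) / [(k+5/2) (k+1)] - poly over poly, x = (-1) from leading terms; C = 10/7 at k = 0.

At argument -1: a 2F1 with upper {-1/2, 1}, lower {5/2}, scaled by C = 10/7. Verdict: Kummer (I3) applies (x = -1; c = 5/2 equals 1+a-b for upper {-1/2, 1}: listed pattern). Value: (15/28) * pi.


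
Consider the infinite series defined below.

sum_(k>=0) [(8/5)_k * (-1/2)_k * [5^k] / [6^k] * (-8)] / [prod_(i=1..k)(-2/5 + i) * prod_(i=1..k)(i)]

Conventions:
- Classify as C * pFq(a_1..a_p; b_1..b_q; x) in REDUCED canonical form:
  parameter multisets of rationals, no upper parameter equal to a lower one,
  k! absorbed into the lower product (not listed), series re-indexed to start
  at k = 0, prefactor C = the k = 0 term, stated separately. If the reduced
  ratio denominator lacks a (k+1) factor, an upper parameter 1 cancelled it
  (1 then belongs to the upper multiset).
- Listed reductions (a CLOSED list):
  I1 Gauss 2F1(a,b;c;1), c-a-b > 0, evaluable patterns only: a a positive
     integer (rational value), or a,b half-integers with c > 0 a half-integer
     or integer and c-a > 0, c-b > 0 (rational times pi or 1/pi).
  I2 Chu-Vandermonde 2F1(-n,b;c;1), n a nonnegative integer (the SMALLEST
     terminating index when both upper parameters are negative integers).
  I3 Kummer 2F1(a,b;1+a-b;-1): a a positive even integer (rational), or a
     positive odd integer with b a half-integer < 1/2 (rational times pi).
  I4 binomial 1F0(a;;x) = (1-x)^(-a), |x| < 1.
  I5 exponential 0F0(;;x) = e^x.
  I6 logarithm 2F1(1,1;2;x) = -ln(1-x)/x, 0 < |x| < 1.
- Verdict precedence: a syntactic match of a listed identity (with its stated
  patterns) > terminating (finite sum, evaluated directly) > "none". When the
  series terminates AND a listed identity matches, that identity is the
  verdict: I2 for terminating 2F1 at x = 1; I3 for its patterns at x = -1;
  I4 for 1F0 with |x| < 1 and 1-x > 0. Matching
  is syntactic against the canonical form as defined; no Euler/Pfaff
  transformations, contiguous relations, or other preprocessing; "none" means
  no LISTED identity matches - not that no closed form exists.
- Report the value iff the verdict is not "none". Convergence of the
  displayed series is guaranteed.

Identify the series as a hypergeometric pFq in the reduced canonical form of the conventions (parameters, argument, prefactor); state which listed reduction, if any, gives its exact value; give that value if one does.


Reduced: x = 5/6, 2F1, upper = {-1/2, 8/5}, lower = {3/5}, C = -8. Verdict: none (x = 5/6): each listed identity misses the multisets {-1/2, 8/5} ; {3/5}.

The tell: t_0 being -8, the two geometric factors (prefactor -8) combine into one argument.
Term ratio: r(k) = (5/6) * (k-1/2) (k+8/5) / [(k+3/5) (k+1)] - poly over poly, x = (5/6) from leading terms; C = -8 at k = 0.


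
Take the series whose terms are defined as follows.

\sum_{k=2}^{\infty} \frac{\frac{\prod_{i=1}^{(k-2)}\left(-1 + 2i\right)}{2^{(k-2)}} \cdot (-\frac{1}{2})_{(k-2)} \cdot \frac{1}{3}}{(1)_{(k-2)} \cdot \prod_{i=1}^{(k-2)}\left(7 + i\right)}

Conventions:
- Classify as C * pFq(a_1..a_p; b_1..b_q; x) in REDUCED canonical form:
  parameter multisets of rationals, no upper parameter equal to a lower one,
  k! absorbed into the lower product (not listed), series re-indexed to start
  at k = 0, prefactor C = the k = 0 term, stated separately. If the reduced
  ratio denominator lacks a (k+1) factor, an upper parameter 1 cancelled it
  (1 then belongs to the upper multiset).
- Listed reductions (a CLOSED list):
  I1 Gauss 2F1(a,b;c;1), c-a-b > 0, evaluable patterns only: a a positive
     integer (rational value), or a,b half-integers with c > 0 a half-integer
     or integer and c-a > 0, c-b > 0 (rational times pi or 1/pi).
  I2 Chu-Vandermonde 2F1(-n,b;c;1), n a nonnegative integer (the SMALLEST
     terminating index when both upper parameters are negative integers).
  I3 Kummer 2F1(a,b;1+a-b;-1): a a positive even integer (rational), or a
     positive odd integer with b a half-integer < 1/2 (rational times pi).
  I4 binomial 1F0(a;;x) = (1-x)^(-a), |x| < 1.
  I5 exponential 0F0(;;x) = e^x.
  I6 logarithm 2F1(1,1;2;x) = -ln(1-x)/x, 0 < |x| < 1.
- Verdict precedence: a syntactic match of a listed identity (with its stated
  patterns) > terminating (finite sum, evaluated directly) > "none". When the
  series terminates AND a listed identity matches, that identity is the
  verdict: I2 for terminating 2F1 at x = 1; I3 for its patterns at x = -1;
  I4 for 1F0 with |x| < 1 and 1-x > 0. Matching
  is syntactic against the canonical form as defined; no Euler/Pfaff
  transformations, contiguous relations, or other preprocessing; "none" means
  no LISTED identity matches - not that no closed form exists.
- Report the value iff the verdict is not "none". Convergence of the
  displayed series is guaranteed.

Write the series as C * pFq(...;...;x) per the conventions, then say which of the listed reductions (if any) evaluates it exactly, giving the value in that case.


At argument 1: a 2F1 with upper {-\frac{1}{2}, \frac{1}{2}}, lower {8}, scaled by C = \frac{1}{3}. Verdict: Gauss's theorem I1 (half-integer case) fires (x = 1; upper {-\frac{1}{2}, \frac{1}{2}} half-integers, c = 8 in the evaluable pattern). Sum: \frac{8388608}{8281845} / \pi.

The tell: t_0 = \frac{1}{3} here, and the lower running product (C = 1/3, x = 1) is a rising factorial.
Step ratio: r(k) = 1 * (k-\frac{1}{2}) (k+\frac{1}{2}) / [(k+8) (k+1)] - rational; roots negated = parameters, x = 1, C = \frac{1}{3}.


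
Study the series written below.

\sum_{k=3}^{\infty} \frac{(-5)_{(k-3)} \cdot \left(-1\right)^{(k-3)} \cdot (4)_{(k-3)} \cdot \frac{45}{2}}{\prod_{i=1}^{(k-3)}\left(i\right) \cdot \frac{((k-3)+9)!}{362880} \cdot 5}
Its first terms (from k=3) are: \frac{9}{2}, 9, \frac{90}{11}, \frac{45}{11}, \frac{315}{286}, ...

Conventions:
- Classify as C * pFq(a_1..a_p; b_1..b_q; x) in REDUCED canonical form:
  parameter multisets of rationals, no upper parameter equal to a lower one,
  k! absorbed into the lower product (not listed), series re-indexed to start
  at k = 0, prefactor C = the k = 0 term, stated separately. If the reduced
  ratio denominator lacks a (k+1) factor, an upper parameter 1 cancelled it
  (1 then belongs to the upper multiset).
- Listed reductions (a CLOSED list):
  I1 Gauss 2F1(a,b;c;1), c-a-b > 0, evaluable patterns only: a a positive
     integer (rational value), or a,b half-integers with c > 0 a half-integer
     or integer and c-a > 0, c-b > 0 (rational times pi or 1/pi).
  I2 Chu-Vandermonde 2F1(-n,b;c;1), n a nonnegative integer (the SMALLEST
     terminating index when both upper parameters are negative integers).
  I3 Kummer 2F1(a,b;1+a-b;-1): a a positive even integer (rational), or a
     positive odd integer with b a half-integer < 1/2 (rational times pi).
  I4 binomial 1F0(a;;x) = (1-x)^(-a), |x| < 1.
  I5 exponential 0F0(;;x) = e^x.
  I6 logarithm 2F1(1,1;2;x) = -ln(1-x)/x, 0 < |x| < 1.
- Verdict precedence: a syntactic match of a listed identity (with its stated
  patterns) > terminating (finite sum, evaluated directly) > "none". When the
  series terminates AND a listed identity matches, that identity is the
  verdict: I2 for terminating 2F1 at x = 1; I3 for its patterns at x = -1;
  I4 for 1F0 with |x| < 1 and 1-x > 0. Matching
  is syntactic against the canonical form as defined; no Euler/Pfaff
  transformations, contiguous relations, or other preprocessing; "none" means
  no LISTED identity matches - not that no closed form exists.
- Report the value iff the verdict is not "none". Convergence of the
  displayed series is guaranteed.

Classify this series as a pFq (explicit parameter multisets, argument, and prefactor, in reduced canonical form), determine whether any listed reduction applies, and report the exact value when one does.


The tell: t_0 being \frac{9}{2}, the denominator's factorial ratio (prefactor 9/2) is a lower Pochhammer.
Consecutive-term ratio: r(k) = -1 * (k-5) (k+4) / [(k+10) (k+1)] ; factor over Q: parameters, x = -1, and C = \frac{9}{2}.

x = -1 here; the reduced form reads 2F1, upper {-5, 4}, lower {10}, C = \frac{9}{2}. Verdict at x = -1: Kummer (I3) matches (x = -1; c = 10 equals 1+a-b for upper {-5, 4}: listed pattern). Exact value: 27.


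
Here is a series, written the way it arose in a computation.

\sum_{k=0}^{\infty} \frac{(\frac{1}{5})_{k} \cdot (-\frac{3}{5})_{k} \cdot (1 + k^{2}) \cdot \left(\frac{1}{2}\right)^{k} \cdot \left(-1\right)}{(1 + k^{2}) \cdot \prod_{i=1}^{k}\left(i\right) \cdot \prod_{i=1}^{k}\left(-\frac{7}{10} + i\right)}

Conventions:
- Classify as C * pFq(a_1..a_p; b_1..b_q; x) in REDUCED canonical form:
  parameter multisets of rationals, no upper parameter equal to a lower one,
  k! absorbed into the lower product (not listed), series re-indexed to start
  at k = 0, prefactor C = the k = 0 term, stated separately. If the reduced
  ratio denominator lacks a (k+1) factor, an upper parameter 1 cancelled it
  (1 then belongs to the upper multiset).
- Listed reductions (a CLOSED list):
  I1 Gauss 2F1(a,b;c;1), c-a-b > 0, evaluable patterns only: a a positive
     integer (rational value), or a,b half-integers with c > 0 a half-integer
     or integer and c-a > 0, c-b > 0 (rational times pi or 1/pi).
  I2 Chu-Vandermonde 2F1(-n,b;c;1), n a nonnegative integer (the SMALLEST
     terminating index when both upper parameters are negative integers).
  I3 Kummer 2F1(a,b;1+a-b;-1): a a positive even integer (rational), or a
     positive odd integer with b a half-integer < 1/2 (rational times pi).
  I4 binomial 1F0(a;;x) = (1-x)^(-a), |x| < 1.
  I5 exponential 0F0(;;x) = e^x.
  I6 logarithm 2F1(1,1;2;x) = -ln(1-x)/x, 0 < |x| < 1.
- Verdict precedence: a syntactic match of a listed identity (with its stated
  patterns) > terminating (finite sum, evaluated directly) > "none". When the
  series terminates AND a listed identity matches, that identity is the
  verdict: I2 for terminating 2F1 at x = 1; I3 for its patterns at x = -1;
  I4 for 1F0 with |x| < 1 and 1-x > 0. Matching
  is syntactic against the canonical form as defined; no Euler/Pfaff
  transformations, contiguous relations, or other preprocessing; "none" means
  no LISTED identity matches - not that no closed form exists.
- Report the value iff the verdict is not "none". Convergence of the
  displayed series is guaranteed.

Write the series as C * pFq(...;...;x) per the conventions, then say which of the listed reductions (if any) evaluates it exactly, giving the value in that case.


x = \frac{1}{2} here; the reduced form reads 2F1, upper {-\frac{3}{5}, \frac{1}{5}}, lower {\frac{3}{10}}, C = -1. Verdict: none - this 2F1 at x = \frac{1}{2} matches no listed pattern, and upper {-\frac{3}{5}, \frac{1}{5}} holds no stopper.

First insight: t_0 = -1 here, and the product of the first k integers (C = -1) is k!.
Consecutive-term ratio: r(k) = \frac{1}{2} * (k-\frac{3}{5}) (k+\frac{1}{5}) / [(k+\frac{3}{10}) (k+1)] ; factor over Q: parameters, x = \frac{1}{2}, and C = -1.


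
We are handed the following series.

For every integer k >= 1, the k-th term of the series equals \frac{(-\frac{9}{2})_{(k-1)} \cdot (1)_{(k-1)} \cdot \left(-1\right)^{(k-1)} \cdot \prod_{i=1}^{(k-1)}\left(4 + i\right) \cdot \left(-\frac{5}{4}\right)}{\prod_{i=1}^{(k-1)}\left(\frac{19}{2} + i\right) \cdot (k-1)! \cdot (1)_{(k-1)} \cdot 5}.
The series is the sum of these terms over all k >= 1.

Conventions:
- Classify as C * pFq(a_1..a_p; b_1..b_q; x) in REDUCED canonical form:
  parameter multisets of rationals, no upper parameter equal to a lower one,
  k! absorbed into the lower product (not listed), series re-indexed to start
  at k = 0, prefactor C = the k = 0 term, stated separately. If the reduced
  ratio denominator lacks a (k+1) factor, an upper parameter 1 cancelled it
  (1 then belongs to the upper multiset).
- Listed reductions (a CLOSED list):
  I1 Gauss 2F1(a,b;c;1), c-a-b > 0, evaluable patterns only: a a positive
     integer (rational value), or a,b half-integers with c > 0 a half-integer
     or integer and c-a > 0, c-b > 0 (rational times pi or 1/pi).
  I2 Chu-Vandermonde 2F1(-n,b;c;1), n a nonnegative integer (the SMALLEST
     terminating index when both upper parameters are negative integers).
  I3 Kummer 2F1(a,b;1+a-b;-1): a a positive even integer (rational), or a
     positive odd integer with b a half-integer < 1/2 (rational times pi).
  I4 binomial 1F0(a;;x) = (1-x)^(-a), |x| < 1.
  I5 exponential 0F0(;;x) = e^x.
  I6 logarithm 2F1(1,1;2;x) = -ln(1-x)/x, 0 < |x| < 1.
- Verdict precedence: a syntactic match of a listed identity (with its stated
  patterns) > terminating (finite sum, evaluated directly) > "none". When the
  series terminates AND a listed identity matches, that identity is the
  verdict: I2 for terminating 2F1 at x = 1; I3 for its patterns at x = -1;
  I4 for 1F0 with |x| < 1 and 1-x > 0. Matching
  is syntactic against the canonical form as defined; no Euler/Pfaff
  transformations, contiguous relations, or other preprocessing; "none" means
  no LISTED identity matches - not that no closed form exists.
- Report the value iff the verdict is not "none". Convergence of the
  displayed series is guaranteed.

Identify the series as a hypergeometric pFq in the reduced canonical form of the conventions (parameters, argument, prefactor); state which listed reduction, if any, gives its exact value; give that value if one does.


The tell: from the first term -\frac{1}{4}: the constant factors (C = -1/4) combine into one prefactor.
Term ratio: r(k) = -1 * (k-\frac{9}{2}) (k+5) / [(k+\frac{21}{2}) (k+1)] - rational; roots negated = parameters, x = -1, C = -\frac{1}{4}.

With C = -\frac{1}{4}: the canonical form is 2F1(-\frac{9}{2}, 5; \frac{21}{2}; -1). Verdict (x = -1): the Kummer evaluation I3 applies (x = -1; c = \frac{21}{2} equals 1+a-b for upper {-\frac{9}{2}, 5}: listed pattern). Hence: \left(-\frac{2078505}{4194304}\right) \cdot \pi.


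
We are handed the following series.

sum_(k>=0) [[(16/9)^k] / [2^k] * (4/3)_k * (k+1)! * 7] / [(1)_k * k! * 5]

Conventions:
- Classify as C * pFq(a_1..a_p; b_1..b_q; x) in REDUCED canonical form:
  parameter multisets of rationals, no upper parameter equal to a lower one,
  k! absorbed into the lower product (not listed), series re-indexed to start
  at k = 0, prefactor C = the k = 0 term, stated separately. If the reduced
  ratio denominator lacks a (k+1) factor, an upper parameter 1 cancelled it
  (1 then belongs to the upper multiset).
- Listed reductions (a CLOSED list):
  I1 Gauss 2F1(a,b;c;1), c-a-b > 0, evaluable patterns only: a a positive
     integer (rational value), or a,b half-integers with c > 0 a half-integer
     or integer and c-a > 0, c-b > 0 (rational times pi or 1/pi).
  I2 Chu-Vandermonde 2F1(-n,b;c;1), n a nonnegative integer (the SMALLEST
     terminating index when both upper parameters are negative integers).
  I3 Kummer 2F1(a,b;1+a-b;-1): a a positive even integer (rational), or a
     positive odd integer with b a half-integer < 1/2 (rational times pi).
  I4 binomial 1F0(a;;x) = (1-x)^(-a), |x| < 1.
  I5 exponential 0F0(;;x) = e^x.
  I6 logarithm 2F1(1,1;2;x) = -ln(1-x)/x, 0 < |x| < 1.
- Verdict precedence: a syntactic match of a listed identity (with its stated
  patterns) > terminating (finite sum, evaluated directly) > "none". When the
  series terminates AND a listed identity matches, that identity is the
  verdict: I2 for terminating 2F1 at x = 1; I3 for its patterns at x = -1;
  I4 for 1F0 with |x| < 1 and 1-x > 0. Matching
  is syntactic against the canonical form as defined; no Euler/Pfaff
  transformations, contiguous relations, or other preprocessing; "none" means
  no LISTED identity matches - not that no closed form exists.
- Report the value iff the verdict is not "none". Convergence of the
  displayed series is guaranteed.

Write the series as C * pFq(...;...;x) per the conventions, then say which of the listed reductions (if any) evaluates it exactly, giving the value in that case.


With C = 7/5: the canonical form is 2F1(4/3, 2; 1; 8/9). Verdict: none here - no I1-I6 shape fits x = 8/9 with lower {1}.

The tell: t_0 being 7/5, the factorial ratio (prefactor 7/5) (k+a-1)!/(a-1)! is a rising factorial (a)_k.
Ratio: r(k) = (8/9) * (k+4/3) (k+2) / [(k+1) (k+1)] - rational in k, leading ratio (8/9); with t_0 = 7/5, classification follows.


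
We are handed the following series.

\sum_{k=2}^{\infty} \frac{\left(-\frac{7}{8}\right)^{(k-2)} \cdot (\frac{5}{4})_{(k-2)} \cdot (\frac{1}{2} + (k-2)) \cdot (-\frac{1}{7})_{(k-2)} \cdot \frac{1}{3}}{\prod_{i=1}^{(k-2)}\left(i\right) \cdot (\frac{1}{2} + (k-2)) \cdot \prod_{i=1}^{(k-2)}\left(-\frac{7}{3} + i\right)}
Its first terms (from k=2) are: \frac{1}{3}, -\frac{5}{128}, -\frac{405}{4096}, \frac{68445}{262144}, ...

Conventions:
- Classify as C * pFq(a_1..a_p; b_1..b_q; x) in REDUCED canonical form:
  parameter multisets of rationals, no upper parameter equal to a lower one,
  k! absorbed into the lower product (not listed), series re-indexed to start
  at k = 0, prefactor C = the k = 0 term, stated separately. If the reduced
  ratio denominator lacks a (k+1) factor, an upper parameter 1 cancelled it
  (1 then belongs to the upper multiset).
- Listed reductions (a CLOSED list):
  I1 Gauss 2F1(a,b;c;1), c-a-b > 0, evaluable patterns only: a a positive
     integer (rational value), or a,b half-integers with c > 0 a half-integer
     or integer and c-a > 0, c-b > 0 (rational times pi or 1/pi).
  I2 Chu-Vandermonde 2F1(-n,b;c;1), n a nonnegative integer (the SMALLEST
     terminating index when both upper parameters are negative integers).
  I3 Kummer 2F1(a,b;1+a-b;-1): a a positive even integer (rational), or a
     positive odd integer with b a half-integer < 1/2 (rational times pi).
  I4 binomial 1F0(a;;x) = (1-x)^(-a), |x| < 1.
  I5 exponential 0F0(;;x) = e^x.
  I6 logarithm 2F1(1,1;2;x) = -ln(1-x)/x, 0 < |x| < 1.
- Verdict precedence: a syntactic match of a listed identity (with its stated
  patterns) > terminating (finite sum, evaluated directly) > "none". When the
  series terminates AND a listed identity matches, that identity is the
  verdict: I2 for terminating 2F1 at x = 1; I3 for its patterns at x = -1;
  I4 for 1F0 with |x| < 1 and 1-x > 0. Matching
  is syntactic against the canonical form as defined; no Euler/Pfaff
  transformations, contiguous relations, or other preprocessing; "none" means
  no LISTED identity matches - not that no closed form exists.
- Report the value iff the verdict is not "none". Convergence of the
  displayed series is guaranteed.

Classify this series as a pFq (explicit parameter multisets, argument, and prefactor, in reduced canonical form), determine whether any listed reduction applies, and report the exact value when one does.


First insight: from the first term \frac{1}{3}: the lower running product (prefactor 1/3) is a rising factorial.
Adjacent-term ratio: r(k) = -\frac{7}{8} * (k-\frac{1}{7}) (k+\frac{5}{4}) / [(k-\frac{4}{3}) (k+1)] ; factor over Q: parameters, x = -\frac{7}{8}, and C = \frac{1}{3}.

Canonical form: C = \frac{1}{3} times 2F1 with upper {-\frac{1}{7}, \frac{5}{4}}, lower {-\frac{4}{3}}, x = -\frac{7}{8}. Verdict: none. Every listed pattern misses the 2F1 form at -\frac{7}{8}, upper {-\frac{1}{7}, \frac{5}{4}}.


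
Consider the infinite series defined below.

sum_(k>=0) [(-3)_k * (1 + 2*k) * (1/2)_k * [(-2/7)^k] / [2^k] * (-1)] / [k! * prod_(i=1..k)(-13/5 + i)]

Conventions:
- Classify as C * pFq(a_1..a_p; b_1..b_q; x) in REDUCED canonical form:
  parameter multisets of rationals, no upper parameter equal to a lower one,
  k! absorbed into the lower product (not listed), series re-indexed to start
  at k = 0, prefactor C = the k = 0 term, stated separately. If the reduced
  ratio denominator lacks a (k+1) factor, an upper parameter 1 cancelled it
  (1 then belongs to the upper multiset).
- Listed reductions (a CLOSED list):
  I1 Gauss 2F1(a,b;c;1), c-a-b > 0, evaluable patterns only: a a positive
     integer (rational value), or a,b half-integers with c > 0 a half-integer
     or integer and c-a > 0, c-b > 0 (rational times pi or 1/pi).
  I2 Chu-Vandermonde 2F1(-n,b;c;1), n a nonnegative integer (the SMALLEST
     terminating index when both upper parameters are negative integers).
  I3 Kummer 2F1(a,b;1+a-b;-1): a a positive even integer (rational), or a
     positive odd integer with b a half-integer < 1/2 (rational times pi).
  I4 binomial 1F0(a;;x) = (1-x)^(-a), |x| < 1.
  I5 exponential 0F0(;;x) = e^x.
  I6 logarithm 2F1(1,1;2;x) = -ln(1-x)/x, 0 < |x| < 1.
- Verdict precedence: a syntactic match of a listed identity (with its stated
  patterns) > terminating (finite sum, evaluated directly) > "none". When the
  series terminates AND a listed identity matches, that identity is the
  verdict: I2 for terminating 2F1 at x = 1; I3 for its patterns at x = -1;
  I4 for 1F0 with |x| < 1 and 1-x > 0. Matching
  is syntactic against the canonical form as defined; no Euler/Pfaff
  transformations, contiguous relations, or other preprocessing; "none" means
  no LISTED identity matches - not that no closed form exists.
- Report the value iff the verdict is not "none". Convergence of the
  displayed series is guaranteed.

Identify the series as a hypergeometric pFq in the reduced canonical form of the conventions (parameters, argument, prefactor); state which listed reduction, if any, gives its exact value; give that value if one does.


Prefactor -1, argument -1/7: 2F1 with upper {-3, 3/2} over lower {-8/5}. Verdict: terminating (-3 upstairs). 4 nonzero terms in all; added directly. Exact value: -5877/6272.

Key observation: with t_0 = -1, the lower running product (C = -1) is a rising factorial.
Step ratio: r(k) = (-1/7) * (k-3) (k+3/2) / [(k-8/5) (k+1)] - rational in k, leading ratio (-1/7); with t_0 = -1, classification follows.


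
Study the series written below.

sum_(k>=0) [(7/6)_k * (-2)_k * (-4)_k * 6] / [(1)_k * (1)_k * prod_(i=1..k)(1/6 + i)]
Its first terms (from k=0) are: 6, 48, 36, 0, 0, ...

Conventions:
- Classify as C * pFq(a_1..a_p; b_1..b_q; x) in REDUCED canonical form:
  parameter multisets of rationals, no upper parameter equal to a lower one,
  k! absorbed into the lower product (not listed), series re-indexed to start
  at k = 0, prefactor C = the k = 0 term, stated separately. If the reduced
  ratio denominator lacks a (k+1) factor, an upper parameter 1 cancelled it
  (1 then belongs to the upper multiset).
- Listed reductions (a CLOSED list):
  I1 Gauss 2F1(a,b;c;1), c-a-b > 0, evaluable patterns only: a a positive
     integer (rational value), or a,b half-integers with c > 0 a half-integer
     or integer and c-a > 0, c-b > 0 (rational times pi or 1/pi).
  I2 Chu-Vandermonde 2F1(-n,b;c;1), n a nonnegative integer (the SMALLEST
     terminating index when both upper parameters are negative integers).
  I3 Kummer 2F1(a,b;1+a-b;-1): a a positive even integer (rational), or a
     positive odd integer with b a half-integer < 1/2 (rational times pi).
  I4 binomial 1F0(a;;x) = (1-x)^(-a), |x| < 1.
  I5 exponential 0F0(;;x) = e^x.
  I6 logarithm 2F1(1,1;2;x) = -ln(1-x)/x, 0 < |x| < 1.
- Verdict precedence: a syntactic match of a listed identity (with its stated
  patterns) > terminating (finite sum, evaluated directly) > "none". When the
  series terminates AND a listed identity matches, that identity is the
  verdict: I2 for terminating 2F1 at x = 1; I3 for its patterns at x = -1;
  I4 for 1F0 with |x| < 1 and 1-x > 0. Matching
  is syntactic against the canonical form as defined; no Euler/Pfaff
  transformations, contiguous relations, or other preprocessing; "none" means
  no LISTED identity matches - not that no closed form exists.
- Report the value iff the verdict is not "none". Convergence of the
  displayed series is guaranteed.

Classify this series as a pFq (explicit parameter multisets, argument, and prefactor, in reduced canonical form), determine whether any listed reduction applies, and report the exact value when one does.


Canonical form: C = 6 times 2F1 with upper {-4, -2}, lower {1}, x = 1. Verdict at x = 1: Chu-Vandermonde (I2) matches (terminating 2F1 at x = 1 with n = 2, b = -4, c = 1). Value: 90.

Key observation: from the first term 6: the parameter 7/6 appears in both the upper and lower lists and cancels.
Adjacent-term ratio: r(k) = 1 * (k-4) (k-2) / [(k+1) (k+1)] - poly over poly, x = 1 from leading terms; C = 6 at k = 0.


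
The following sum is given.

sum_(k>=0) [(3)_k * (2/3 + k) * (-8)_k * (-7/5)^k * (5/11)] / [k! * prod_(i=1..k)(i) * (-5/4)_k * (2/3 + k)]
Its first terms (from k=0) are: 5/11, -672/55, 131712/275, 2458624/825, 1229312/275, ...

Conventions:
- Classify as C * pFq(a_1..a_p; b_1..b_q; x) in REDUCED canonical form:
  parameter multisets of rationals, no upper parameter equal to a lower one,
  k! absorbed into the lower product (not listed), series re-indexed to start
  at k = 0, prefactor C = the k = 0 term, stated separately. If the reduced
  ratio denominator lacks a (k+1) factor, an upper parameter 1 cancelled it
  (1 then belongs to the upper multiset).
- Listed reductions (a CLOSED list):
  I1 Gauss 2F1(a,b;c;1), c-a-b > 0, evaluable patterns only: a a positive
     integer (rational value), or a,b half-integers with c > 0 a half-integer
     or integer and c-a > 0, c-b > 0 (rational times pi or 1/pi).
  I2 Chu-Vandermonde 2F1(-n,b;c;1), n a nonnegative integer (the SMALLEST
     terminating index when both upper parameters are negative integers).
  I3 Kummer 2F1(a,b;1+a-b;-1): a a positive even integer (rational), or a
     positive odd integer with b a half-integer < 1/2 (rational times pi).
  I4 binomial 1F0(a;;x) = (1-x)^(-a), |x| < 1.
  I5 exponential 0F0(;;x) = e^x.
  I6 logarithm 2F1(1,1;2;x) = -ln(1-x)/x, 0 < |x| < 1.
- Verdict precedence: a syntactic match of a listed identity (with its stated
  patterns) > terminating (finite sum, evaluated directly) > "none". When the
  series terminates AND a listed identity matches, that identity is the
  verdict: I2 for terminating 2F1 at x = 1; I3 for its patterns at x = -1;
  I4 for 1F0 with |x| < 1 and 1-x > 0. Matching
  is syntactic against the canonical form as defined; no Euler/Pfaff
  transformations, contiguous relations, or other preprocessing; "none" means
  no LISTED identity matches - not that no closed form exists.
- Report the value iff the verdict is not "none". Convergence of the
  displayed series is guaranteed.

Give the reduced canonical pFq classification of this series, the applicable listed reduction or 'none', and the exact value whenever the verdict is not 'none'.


Classification (C = 5/11): 2F2 with upper {-8, 3}, lower {-5/4, 1}, argument x = -7/5. Verdict: terminating - the sum ends at index 8 because -8 is a negative integer; exact evaluation follows. Hence: 188803821097361/16899609375.

Key step: t_0 = 5/11 here, and striking the common factor k + 2/3 reduces the term (C = 5/11, x = -7/5).
Term ratio: r(k) = (-7/5) * (k-8) (k+3) / [(k-5/4) (k+1) (k+1)] ; factor over Q: parameters, x = (-7/5), and C = 5/11.


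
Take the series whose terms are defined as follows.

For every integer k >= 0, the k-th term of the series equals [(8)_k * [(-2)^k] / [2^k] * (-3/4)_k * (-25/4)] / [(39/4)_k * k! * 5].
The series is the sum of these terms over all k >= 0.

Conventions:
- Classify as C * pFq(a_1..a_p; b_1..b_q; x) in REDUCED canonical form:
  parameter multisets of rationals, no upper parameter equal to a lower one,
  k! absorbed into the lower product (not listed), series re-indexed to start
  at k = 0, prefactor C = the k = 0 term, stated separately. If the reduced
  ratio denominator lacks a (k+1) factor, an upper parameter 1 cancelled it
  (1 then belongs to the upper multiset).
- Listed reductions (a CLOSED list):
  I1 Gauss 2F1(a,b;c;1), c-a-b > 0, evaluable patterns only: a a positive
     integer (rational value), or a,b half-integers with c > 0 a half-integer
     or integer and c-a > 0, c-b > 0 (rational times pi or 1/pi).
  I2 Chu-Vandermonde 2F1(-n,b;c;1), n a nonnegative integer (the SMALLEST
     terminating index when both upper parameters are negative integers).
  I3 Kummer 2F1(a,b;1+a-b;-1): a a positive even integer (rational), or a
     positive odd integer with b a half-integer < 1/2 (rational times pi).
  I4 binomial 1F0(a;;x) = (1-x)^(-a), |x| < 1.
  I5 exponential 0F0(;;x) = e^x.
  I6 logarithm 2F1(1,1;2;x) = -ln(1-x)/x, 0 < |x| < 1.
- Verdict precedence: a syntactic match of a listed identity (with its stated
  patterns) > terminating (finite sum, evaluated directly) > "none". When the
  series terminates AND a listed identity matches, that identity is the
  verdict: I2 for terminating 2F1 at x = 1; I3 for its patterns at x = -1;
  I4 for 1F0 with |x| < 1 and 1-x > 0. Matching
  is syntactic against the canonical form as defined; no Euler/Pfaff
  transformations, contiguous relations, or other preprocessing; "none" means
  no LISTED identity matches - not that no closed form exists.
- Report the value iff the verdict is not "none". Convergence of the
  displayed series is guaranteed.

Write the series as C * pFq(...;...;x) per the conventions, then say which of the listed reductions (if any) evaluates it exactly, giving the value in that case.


Classification (C = -5/4): 2F1 with upper {-3/4, 8}, lower {39/4}, argument x = -1. Verdict: Kummer's theorem (I3) fires (x = -1; c = 39/4 equals 1+a-b for upper {-3/4, 8}: listed pattern). Hence: -32085/16384.

First insight: t_0 = -5/4 here, and the two k-th powers (C = -5/4, x = -1) combine into one argument.
Consecutive-term ratio: r(k) = (-1) * (k-3/4) (k+8) / [(k+39/4) (k+1)] - rational in k. x = (-1); t_0 = -5/4; negate the roots.


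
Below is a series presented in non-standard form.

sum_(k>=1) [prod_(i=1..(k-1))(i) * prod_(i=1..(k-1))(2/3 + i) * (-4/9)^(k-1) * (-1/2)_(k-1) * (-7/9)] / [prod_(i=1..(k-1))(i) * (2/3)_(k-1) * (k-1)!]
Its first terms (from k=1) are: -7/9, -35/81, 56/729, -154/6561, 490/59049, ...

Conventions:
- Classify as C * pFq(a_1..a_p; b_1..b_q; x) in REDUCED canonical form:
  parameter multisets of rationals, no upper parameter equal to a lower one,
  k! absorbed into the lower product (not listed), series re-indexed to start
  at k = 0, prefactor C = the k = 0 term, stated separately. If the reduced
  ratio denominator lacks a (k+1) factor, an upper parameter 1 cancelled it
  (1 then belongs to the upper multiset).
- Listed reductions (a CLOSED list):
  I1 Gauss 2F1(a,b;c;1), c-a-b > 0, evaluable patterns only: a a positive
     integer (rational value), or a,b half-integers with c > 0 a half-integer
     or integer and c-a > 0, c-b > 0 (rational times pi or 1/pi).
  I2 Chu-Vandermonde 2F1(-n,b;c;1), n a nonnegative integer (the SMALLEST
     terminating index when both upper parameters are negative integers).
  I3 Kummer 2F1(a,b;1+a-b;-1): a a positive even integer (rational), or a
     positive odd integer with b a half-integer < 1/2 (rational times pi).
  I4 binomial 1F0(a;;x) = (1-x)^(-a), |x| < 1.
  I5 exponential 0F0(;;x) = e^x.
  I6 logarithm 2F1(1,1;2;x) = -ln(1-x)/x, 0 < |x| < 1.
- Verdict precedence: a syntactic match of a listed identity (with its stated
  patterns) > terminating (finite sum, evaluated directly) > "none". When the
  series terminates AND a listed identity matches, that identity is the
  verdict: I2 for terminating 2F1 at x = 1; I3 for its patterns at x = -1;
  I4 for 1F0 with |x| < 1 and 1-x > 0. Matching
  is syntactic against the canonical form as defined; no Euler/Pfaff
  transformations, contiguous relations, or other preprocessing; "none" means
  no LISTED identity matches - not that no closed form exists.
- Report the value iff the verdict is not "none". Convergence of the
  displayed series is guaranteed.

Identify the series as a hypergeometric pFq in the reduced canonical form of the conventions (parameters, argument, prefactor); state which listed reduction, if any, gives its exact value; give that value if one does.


The tell: x = (-4/9) and the parameter 1 appears in both the upper and lower lists and cancels.
Consecutive-term ratio: r(k) = (-4/9) * (k-1/2) (k+5/3) / [(k+2/3) (k+1)] ; factor over Q: parameters, x = (-4/9), and C = -7/9.

Reduced: x = -4/9, 2F1, upper = {-1/2, 5/3}, lower = {2/3}, C = -7/9. Verdict: none here - no I1-I6 shape fits x = -4/9 with lower {2/3}.


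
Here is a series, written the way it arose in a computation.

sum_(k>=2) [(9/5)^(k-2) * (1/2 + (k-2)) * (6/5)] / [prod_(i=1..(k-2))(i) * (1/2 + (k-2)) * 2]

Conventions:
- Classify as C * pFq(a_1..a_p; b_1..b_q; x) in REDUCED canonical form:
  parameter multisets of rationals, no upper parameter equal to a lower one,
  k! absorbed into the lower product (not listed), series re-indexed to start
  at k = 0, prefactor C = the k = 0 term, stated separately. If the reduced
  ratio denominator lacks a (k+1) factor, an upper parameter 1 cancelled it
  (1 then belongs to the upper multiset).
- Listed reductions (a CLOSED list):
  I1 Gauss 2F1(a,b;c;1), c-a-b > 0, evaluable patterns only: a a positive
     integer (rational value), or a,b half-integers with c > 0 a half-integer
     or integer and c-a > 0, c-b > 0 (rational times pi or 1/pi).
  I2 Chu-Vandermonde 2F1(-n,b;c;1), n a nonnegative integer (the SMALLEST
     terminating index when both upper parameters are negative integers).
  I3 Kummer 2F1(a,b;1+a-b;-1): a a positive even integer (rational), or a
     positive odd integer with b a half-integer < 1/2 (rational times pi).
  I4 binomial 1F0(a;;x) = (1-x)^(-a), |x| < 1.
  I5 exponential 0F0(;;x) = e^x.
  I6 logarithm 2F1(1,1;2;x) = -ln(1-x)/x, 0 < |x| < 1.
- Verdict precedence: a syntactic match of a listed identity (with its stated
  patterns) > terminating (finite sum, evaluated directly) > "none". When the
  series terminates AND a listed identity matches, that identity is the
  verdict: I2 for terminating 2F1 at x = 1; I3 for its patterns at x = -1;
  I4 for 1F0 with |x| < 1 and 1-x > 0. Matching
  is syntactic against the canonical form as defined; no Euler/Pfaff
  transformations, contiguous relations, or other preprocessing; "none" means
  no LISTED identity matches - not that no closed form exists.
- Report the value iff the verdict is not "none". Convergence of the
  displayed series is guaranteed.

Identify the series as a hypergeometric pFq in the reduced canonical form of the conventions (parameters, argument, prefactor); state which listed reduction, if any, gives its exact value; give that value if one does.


Classification (C = 3/5): 0F0 with upper {-}, lower {-}, argument x = 9/5. Verdict: this is the I5 exponential reduction (the 0F0 exponential series at x = 9/5). Value: (3/5) * e^(9/5).

First insight: t_0 being 3/5, the product of the first k integers (prefactor 3/5) is k!.
Ratio: r(k) = (9/5) * 1 / [(k+1)] - rational in k, leading ratio (9/5); with t_0 = 3/5, classification follows.


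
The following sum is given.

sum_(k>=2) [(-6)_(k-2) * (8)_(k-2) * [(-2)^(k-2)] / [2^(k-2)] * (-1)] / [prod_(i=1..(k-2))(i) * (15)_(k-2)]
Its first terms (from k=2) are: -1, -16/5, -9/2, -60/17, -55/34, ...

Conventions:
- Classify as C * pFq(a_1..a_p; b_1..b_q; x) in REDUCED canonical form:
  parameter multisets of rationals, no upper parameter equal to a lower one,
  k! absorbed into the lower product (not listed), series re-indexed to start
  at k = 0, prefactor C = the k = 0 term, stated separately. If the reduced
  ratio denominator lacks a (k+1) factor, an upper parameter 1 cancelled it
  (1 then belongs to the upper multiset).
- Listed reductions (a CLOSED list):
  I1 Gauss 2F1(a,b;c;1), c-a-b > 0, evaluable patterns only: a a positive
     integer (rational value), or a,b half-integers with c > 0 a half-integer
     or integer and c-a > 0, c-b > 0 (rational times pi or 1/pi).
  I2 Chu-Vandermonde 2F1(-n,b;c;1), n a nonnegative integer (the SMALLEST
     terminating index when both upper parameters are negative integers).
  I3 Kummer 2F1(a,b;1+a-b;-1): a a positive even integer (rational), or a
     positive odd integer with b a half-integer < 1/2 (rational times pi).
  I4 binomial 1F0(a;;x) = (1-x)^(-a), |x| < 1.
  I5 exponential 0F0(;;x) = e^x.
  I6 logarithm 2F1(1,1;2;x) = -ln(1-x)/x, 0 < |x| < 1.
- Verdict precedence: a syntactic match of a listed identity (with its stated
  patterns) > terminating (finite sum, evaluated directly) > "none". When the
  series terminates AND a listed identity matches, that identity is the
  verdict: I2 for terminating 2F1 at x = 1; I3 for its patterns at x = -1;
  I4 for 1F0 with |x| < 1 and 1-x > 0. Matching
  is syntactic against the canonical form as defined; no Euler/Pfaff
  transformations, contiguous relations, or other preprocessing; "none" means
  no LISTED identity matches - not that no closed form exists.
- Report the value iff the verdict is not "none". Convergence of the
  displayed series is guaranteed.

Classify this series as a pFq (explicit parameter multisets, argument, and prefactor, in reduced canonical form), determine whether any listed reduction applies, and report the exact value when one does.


Canonical form: C = -1 times 2F1 with upper {-6, 8}, lower {15}, x = -1. Verdict (x = -1): the Kummer evaluation I3 applies (x = -1; c = 15 equals 1+a-b for upper {-6, 8}: listed pattern). Hence: -143/10.

Key step: t_0 being -1, the product of the first k integers (prefactor -1) is k!.
Step ratio: r(k) = (-1) * (k-6) (k+8) / [(k+15) (k+1)] - poly over poly, x = (-1) from leading terms; C = -1 at k = 0.


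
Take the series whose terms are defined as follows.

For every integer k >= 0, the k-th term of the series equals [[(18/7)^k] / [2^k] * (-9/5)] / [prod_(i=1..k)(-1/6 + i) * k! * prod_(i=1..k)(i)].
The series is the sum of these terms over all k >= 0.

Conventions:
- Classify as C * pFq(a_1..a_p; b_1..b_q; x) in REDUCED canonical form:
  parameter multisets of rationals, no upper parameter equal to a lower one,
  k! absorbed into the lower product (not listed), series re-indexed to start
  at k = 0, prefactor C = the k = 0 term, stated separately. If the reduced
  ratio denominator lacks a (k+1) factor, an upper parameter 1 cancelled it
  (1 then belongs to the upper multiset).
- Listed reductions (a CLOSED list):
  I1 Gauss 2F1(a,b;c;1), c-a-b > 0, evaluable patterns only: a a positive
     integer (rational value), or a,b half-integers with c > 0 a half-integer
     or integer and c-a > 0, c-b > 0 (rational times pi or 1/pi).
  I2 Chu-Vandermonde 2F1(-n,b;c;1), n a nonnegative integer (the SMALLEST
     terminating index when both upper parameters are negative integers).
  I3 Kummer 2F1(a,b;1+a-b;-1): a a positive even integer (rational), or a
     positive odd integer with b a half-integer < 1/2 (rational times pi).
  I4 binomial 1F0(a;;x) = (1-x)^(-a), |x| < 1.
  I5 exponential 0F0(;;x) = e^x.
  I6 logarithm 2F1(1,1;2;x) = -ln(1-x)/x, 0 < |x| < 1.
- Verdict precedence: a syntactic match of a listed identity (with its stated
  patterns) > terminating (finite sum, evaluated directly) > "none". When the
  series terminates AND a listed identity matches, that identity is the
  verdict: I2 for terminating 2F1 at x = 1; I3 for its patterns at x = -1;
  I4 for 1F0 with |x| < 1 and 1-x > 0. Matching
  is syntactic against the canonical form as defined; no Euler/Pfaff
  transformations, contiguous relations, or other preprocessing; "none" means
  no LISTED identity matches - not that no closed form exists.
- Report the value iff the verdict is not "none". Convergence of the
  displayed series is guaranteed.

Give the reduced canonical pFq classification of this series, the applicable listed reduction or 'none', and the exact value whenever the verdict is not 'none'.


Canonical form: C = -9/5 times 0F2 with upper {-}, lower {5/6, 1}, x = 9/7. Verdict: none - at argument 9/7 the multisets {-} ; {5/6, 1} match no listed identity.

Key step: from the first term -9/5: the two k-th powers (C = -9/5) combine into one argument.
Term ratio: r(k) = (9/7) * 1 / [(k+5/6) (k+1) (k+1)] ; factor over Q: parameters, x = (9/7), and C = -9/5.
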